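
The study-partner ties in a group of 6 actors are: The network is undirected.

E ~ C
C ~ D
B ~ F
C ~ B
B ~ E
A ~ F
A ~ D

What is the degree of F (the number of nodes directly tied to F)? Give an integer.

2

F is directly tied to A and B. That is 2 neighbors, so the degree of F is 2.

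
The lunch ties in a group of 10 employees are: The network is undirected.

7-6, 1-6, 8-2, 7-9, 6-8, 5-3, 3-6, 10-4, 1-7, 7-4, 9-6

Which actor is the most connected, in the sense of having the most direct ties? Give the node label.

6

Degrees — 1:2, 2:1, 3:2, 4:2, 5:1, 6:5, 7:4, 8:2, 9:2, 10:1.
The maximum is 5, attained only by 6.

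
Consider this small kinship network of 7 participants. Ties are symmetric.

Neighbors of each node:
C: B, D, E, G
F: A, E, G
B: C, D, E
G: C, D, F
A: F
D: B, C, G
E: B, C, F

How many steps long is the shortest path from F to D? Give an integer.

2

One shortest route is F – G – D, which uses 2 edges, and F and D are not directly tied, so nothing shorter exists. So d(F,D) = 2.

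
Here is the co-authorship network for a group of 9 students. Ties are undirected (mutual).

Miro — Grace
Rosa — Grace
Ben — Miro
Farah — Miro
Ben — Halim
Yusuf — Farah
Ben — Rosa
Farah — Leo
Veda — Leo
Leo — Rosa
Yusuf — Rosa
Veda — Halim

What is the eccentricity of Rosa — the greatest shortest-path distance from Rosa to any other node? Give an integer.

2

Distances from Rosa: Ben:1, Farah:2, Grace:1, Halim:2, Leo:1, Miro:2, Veda:2, Yusuf:1.
The largest is 2 (to Farah, Veda, Halim, and Miro), so the eccentricity of Rosa is 2.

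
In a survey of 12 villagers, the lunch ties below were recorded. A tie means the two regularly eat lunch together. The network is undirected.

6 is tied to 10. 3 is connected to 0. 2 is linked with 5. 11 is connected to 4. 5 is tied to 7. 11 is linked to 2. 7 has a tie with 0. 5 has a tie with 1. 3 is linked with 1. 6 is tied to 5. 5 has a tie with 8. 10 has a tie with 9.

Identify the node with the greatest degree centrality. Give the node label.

Degrees — 0:2, 1:2, 2:2, 3:2, 4:1, 5:5, 6:2, 7:2, 8:1, 9:1, 10:2, 11:2.
The maximum is 5, attained only by 5.

5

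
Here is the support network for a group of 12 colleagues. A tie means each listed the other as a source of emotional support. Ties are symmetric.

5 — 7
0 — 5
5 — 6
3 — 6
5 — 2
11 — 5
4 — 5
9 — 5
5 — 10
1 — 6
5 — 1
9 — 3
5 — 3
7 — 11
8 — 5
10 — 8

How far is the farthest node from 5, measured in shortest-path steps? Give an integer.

1

Distances from 5: 0:1, 1:1, 2:1, 3:1, 4:1, 6:1, 7:1, 8:1, 9:1, 10:1, 11:1.
The largest is 1 (to 9, 1, 10, 6, 11, 7, 3, 4, 8, 0, and 2), so the eccentricity of 5 is 1.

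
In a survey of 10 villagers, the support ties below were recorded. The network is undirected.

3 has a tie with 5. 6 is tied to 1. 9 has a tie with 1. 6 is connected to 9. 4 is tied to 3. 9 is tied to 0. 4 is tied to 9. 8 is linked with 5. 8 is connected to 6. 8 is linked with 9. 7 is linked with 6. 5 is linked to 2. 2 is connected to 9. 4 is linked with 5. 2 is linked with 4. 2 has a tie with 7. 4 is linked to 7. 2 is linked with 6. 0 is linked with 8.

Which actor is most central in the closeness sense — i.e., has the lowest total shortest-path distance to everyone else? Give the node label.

9

Farness (sum of distances to all others) for each node — 0:18, 1:18, 2:13, 3:19, 4:13, 5:15, 6:14, 7:16, 8:14, 9:12.
The smallest farness is 12, for 9, so 9 has the highest closeness.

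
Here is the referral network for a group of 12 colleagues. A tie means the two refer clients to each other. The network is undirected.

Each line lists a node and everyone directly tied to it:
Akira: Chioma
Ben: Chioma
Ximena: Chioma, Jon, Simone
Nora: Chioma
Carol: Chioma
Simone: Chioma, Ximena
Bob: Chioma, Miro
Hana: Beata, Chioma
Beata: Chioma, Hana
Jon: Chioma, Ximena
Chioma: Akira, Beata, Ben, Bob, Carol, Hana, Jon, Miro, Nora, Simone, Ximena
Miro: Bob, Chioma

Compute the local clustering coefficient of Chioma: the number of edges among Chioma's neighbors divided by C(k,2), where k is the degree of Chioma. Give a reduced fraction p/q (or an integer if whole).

4/55

Chioma's neighbors: Akira, Beata, Ben, Bob, Carol, Hana, Jon, Miro, Nora, Simone, and Ximena (k = 11).
Possible neighbor pairs: C(11,2) = 55. Edges among them: Beata–Hana, Bob–Miro, Jon–Ximena, Simone–Ximena → e = 4.
Clustering(Chioma) = 4/55.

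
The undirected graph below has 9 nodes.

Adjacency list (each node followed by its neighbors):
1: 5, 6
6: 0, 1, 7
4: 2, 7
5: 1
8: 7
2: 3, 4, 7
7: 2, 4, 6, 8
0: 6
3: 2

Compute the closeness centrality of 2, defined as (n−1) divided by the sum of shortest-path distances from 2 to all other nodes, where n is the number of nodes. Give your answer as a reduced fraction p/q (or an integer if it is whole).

8/17

Distances from 2: 0:3, 1:3, 3:1, 4:1, 5:4, 6:2, 7:1, 8:2. Sum = 17.
n = 9, so closeness = 8/17.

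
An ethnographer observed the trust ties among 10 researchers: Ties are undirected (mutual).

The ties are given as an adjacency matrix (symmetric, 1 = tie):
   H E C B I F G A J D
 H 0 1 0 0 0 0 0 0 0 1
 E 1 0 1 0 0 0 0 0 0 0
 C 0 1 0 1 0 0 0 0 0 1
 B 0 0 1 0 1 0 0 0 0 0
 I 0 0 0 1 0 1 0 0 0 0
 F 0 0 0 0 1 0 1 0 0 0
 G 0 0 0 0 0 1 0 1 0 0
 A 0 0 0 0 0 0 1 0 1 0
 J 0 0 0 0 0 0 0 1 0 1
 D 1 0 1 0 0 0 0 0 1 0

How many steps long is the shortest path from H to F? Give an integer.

One shortest route is H – E – C – B – I – F, which uses 5 edges, and at distance 4 from H we only reach {G, I}, which does not include F. So d(H,F) = 5.

5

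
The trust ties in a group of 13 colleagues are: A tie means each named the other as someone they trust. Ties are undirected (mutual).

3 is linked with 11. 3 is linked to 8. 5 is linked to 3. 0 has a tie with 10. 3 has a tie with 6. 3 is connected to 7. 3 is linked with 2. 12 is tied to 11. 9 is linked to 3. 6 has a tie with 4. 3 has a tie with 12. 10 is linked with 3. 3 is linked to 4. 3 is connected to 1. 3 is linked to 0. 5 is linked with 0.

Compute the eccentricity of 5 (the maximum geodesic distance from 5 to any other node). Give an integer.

2

Distances from 5: 0:1, 1:2, 2:2, 3:1, 4:2, 6:2, 7:2, 8:2, 9:2, 10:2, 11:2, 12:2.
The largest is 2 (to 6, 8, 9, 2, 7, 10, 4, 11, 12, and 1), so the eccentricity of 5 is 2.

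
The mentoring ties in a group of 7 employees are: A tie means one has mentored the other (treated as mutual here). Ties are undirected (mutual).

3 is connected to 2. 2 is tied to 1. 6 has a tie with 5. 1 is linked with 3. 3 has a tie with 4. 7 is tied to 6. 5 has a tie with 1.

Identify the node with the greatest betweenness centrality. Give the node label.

Unnormalized betweenness of each node: 1:9, 2:0, 3:5, 4:0, 5:8, 6:5, 7:0.
1 has the largest value, 9, making it the main broker — the node through which the most shortest paths run.

1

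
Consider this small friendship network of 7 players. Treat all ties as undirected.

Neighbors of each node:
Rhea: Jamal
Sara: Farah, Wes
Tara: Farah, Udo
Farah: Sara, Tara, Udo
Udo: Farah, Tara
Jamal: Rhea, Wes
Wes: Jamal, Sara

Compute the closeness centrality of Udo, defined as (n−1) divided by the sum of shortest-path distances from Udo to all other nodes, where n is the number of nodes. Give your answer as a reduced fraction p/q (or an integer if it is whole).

Distances from Udo: Farah:1, Jamal:4, Rhea:5, Sara:2, Tara:1, Wes:3. Sum = 16.
n = 7, so closeness = 6/16 = 3/8.

3/8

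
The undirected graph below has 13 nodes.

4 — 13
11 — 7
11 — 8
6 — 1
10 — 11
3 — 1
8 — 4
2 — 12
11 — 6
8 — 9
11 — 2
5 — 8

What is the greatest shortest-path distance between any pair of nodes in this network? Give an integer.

6

Eccentricity of each node (its greatest distance to any other): 1:5, 2:4, 3:6, 4:5, 5:5, 6:4, 7:4, 8:4, 9:5, 10:4, 11:3, 12:5, 13:6.
The maximum eccentricity is 6, realized for instance by the pair 3–13 via 3 – 1 – 6 – 11 – 8 – 4 – 13. So the diameter is 6.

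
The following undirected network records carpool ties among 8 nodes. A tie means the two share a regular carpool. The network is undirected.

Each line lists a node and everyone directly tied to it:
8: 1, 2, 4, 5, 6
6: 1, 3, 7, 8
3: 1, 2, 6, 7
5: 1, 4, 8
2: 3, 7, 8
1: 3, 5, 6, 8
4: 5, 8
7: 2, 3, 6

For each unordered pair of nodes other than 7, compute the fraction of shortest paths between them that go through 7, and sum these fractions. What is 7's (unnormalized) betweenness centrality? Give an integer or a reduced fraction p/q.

Pairs whose geodesics pass through 7 — 6–2: 1/3.
All other pairs contribute 0.
Summing the contributions gives betweenness(7) = 1/3.

1/3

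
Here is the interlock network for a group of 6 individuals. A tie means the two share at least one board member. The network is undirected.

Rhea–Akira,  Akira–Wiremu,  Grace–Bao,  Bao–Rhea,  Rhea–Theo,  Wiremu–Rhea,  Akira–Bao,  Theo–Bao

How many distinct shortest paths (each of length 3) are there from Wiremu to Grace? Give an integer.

The shortest distance is 3. The length-3 paths are: Wiremu–Rhea–Bao–Grace; Wiremu–Akira–Bao–Grace.
That gives 2 distinct shortest paths.

2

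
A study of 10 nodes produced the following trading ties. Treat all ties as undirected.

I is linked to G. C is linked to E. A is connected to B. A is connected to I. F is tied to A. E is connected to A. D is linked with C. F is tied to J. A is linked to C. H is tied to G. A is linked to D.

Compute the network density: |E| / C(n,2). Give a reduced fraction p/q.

There are 11 edges and 10 nodes, so the maximum possible is C(10,2) = 45.
Density = 11/45.

11/45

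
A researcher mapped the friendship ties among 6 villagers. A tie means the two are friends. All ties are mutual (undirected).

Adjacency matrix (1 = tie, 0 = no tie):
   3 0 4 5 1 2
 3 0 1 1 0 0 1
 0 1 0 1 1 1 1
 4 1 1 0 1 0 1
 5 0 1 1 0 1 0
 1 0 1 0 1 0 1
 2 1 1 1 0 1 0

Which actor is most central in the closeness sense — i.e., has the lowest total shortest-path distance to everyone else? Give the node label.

0

Farness (sum of distances to all others) for each node — 0:5, 1:7, 2:6, 3:7, 4:6, 5:7.
The smallest farness is 5, for 0, so 0 has the highest closeness.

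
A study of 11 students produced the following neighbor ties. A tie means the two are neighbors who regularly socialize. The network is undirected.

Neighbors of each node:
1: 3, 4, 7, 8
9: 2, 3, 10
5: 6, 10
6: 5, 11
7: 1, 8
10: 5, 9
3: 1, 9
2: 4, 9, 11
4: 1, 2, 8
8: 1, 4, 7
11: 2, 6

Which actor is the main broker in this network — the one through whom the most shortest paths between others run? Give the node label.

Unnormalized betweenness of each node: 1:28/3, 2:97/6, 3:22/3, 4:32/3, 5:5/2, 6:17/6, 7:0, 8:2, 9:85/6, 10:20/3, 11:22/3.
2 has the largest value, 97/6, making it the main broker — the node through which the most shortest paths run.

2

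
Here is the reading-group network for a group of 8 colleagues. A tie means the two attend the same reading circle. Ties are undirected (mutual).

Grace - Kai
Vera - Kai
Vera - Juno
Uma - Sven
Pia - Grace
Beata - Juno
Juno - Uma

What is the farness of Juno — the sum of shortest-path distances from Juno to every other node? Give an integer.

14

Distances from Juno: Beata:1, Grace:3, Kai:2, Pia:4, Sven:2, Uma:1, Vera:1.
Sum = 1 + 3 + 2 + 4 + 2 + 1 + 1 = 14.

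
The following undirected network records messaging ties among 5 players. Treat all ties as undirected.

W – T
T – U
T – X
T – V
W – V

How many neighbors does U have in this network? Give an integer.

1

U is directly tied to T. That is 1 neighbor, so the degree of U is 1.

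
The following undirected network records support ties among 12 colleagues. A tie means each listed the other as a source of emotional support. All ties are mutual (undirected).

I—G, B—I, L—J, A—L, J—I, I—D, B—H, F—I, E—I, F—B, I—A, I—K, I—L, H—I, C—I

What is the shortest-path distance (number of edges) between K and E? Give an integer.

One shortest route is K – I – E, which uses 2 edges, and K and E are not directly tied, so nothing shorter exists. So d(K,E) = 2.

2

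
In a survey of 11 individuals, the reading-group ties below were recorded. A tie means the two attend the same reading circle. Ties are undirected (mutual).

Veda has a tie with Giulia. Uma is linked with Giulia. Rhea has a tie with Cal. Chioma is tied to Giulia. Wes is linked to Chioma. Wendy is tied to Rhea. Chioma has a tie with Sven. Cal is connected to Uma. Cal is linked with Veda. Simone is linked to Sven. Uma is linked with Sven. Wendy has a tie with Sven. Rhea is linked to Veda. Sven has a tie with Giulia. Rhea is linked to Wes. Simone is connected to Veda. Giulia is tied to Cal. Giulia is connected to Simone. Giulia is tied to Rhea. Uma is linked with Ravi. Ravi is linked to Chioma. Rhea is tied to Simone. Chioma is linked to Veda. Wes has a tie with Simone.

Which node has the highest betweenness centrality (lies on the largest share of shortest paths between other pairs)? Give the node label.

Unnormalized betweenness of each node: Cal:47/35, Chioma:703/105, Giulia:781/140, Ravi:10/21, Rhea:44/7, Simone:89/42, Sven:479/84, Uma:56/15, Veda:107/60, Wendy:1/3, Wes:19/20.
Chioma has the largest value, 703/105, making it the main broker — the node through which the most shortest paths run.

Chioma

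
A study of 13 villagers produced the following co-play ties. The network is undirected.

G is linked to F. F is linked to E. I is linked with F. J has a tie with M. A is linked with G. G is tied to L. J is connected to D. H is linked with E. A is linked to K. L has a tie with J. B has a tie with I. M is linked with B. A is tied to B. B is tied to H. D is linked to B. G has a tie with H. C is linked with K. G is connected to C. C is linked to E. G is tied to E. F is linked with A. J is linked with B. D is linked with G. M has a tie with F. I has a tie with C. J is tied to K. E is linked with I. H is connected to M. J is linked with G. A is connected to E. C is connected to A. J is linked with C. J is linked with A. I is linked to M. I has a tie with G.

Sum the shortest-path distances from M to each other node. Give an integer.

19

Distances from M: A:2, B:1, C:2, D:2, E:2, F:1, G:2, H:1, I:1, J:1, K:2, L:2.
Sum = 2 + 1 + 2 + 2 + 2 + 1 + 2 + 1 + 1 + 1 + 2 + 2 = 19.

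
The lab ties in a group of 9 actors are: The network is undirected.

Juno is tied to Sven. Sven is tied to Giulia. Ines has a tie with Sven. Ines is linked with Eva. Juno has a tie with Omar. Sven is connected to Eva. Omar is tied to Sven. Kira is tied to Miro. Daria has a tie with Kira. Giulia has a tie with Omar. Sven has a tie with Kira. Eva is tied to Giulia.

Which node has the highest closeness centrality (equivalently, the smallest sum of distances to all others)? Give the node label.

Sven

Farness (sum of distances to all others) for each node — Daria:20, Eva:15, Giulia:15, Ines:16, Juno:16, Kira:13, Miro:20, Omar:15, Sven:10.
The smallest farness is 10, for Sven, so Sven has the highest closeness.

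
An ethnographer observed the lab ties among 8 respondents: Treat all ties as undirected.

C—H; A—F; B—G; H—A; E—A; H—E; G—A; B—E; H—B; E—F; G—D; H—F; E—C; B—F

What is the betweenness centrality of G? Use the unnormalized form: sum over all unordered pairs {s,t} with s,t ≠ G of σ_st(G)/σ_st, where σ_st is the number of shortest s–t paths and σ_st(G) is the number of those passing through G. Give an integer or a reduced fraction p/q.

25/4

Pairs whose geodesics pass through G — D–H: 2/2; D–B: 1; D–C: 4/4; D–F: 2/2; D–A: 1; D–E: 2/2; B–A: 1/4.
All other pairs contribute 0.
Summing the contributions gives betweenness(G) = 25/4.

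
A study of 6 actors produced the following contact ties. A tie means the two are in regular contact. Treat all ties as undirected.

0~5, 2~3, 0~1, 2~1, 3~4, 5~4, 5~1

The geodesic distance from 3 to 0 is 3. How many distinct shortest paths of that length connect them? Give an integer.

The shortest distance is 3. The length-3 paths are: 3–4–5–0; 3–2–1–0.
That gives 2 distinct shortest paths.

2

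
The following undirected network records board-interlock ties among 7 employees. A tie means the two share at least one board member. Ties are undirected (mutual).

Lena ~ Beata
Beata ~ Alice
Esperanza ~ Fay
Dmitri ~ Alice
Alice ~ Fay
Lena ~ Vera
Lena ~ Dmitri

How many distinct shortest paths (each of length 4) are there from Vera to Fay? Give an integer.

The shortest distance is 4. The length-4 paths are: Vera–Lena–Beata–Alice–Fay; Vera–Lena–Dmitri–Alice–Fay.
That gives 2 distinct shortest paths.

2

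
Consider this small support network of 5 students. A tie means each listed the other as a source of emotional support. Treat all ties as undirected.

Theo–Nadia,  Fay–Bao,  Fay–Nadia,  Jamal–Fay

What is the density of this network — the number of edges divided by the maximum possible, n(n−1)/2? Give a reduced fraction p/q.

2/5

There are 4 edges and 5 nodes, so the maximum possible is C(5,2) = 10.
Density = 4/10 = 2/5.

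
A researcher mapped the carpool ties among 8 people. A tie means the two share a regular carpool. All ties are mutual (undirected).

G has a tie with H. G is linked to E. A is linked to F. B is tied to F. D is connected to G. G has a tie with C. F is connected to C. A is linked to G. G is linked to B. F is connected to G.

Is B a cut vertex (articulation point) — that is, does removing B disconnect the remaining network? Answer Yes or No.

Even without B, every remaining node can still reach every other (the residual graph is connected), so B is not a cut vertex.

No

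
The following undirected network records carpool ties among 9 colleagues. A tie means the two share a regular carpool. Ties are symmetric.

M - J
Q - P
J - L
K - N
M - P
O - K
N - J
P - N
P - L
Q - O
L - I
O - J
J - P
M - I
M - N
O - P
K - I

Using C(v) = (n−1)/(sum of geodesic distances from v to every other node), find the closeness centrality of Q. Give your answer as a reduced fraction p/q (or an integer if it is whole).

Distances from Q: I:3, J:2, K:2, L:2, M:2, N:2, O:1, P:1. Sum = 15.
n = 9, so closeness = 8/15.

8/15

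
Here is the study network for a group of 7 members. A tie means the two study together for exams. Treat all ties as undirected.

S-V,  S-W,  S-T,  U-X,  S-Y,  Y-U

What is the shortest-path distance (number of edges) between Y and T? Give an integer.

2

One shortest route is Y – S – T, which uses 2 edges, and Y and T are not directly tied, so nothing shorter exists. So d(Y,T) = 2.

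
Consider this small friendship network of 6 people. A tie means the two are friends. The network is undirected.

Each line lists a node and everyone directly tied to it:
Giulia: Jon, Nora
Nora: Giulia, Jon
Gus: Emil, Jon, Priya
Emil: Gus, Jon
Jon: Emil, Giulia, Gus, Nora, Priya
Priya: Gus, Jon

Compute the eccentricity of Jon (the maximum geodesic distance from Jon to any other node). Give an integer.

1

Distances from Jon: Emil:1, Giulia:1, Gus:1, Nora:1, Priya:1.
The largest is 1 (to Emil, Giulia, Gus, Priya, and Nora), so the eccentricity of Jon is 1.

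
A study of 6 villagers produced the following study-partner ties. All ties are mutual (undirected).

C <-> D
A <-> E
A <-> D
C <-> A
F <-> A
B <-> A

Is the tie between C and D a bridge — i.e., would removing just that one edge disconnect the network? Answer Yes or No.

No

Even without that edge, C still reaches D via C – A – D, so the network stays connected. Not a bridge.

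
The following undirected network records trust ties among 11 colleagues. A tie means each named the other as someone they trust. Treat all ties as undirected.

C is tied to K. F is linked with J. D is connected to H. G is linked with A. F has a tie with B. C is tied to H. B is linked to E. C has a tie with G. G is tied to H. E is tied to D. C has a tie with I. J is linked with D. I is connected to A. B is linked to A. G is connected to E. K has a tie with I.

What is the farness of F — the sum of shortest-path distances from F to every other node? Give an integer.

25

Distances from F: A:2, B:1, C:4, D:2, E:2, G:3, H:3, I:3, J:1, K:4.
Sum = 2 + 1 + 4 + 2 + 2 + 3 + 3 + 3 + 1 + 4 = 25.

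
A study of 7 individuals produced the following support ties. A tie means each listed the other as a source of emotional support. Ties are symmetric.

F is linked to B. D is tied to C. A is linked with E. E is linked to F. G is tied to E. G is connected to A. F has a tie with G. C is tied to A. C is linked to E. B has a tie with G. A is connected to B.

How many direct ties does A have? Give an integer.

A is directly tied to B, C, E, and G. That is 4 neighbors, so the degree of A is 4.

4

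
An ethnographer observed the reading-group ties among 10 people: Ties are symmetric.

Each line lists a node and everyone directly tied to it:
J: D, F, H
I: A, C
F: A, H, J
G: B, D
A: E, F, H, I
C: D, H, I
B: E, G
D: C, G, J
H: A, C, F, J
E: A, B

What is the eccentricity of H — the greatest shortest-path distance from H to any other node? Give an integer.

3

Distances from H: A:1, B:3, C:1, D:2, E:2, F:1, G:3, I:2, J:1.
The largest is 3 (to G and B), so the eccentricity of H is 3.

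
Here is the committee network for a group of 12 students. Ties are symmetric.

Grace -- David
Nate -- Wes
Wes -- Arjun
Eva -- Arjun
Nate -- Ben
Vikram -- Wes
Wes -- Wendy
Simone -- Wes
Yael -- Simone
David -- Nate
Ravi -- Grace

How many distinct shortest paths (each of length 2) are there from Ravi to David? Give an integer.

The shortest distance is 2, and the only length-2 path is Ravi–Grace–David. So there is exactly 1 shortest path.

1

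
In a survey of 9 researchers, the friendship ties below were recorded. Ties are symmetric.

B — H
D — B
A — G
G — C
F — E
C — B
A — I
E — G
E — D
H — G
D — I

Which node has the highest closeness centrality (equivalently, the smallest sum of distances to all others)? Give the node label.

Farness (sum of distances to all others) for each node — A:16, B:15, C:16, D:13, E:13, F:20, G:12, H:16, I:17.
The smallest farness is 12, for G, so G has the highest closeness.

G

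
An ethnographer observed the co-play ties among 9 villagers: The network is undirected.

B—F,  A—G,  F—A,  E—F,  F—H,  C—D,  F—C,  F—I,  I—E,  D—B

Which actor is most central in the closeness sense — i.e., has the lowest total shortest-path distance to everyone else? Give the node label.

F

Farness (sum of distances to all others) for each node — A:15, B:15, C:15, D:20, E:16, F:10, G:22, H:17, I:16.
The smallest farness is 10, for F, so F has the highest closeness.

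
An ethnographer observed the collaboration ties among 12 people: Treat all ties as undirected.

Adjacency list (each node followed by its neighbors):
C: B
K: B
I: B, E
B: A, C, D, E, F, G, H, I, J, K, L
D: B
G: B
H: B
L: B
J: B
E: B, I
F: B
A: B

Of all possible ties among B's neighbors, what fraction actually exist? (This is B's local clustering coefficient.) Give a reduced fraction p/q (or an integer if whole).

B's neighbors: A, C, D, E, F, G, H, I, J, K, and L (k = 11).
Possible neighbor pairs: C(11,2) = 55. Edges among them: E–I → e = 1.
Clustering(B) = 1/55.

1/55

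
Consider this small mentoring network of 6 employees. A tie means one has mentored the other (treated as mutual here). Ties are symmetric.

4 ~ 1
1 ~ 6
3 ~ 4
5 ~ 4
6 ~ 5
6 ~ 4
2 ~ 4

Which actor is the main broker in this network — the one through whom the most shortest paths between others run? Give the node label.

Unnormalized betweenness of each node: 1:0, 2:0, 3:0, 4:15/2, 5:0, 6:1/2.
4 has the largest value, 15/2, making it the main broker — the node through which the most shortest paths run.

4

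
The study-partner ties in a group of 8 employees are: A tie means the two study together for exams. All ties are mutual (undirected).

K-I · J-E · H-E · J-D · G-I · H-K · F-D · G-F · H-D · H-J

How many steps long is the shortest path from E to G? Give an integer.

4

One shortest route is E – H – D – F – G, which uses 4 edges, and at distance 3 from E we only reach {F, I}, which does not include G. So d(E,G) = 4.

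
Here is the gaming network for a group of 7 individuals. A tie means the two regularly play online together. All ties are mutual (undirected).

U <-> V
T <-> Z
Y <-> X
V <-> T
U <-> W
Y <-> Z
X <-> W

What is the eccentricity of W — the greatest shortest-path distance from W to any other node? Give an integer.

3

Distances from W: T:3, U:1, V:2, X:1, Y:2, Z:3.
The largest is 3 (to T and Z), so the eccentricity of W is 3.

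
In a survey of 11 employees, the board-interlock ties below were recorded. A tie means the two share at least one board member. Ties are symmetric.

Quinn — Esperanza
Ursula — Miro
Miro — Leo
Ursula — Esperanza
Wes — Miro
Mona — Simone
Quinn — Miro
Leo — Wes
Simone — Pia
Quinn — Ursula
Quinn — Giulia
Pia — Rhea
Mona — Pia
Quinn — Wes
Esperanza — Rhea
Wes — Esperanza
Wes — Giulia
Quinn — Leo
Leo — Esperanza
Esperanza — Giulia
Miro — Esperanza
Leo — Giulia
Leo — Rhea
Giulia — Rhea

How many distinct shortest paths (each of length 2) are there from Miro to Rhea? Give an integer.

2

The shortest distance is 2. The length-2 paths are: Miro–Leo–Rhea; Miro–Esperanza–Rhea.
That gives 2 distinct shortest paths.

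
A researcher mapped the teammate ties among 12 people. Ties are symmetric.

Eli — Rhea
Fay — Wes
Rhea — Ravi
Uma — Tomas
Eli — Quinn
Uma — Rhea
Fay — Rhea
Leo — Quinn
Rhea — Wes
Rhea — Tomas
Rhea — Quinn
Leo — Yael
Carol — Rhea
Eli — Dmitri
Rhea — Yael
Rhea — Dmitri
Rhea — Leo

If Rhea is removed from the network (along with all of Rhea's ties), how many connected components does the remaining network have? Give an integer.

Without Rhea, the remaining ties split the others into: {Dmitri, Eli, Leo, Quinn, Yael}; {Carol}; {Fay, Wes}; {Tomas, Uma}; {Ravi}.
That's 5 separate components.

5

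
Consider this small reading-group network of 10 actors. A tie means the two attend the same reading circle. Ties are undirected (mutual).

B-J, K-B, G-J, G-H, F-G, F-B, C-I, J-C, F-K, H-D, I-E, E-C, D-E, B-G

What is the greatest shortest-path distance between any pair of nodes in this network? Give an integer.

4

Eccentricity of each node (its greatest distance to any other): B:3, C:3, D:4, E:4, F:4, G:3, H:3, I:4, J:3, K:4.
The maximum eccentricity is 4, realized for instance by the pair K–D via K – B – G – H – D. So the diameter is 4.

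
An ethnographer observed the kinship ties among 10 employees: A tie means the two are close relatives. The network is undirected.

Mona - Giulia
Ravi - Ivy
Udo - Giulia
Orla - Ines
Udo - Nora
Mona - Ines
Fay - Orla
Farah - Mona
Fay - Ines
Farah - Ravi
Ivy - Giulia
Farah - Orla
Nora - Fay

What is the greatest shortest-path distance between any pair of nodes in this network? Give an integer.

4

Eccentricity of each node (its greatest distance to any other): Farah:3, Fay:4, Giulia:3, Ines:3, Ivy:4, Mona:3, Nora:4, Orla:3, Ravi:4, Udo:3.
The maximum eccentricity is 4, realized for instance by the pair Nora–Ravi via Nora – Udo – Giulia – Ivy – Ravi. So the diameter is 4.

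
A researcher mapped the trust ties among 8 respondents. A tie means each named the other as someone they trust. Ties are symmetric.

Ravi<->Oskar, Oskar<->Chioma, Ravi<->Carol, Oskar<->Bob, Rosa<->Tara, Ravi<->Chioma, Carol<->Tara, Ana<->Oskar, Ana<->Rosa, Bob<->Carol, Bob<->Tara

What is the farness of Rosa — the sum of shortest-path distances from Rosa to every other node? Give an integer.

Distances from Rosa: Ana:1, Bob:2, Carol:2, Chioma:3, Oskar:2, Ravi:3, Tara:1.
Sum = 1 + 2 + 2 + 3 + 2 + 3 + 1 = 14.

14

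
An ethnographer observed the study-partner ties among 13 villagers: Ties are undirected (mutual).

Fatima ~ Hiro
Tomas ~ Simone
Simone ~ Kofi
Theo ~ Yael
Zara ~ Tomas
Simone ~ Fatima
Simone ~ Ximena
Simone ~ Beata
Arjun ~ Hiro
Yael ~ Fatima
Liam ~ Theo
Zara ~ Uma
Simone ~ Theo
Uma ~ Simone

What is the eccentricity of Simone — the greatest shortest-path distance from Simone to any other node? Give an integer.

3

Distances from Simone: Arjun:3, Beata:1, Fatima:1, Hiro:2, Kofi:1, Liam:2, Theo:1, Tomas:1, Uma:1, Ximena:1, Yael:2, Zara:2.
The largest is 3 (to Arjun), so the eccentricity of Simone is 3.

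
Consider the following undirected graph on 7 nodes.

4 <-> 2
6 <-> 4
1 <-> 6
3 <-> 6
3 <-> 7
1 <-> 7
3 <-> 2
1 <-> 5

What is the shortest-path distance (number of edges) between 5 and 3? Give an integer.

One shortest route is 5 – 1 – 6 – 3, which uses 3 edges, and at distance 2 from 5 we only reach {6, 7}, which does not include 3. So d(5,3) = 3.

3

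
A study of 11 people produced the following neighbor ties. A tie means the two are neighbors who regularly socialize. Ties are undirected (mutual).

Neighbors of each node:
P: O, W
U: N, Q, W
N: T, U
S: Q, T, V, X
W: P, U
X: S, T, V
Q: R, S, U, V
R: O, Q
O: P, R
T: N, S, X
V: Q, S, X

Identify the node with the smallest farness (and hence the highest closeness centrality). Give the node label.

Q

Farness (sum of distances to all others) for each node — N:23, O:27, P:29, Q:17, R:22, S:20, T:23, U:19, V:22, W:24, X:26.
The smallest farness is 17, for Q, so Q has the highest closeness.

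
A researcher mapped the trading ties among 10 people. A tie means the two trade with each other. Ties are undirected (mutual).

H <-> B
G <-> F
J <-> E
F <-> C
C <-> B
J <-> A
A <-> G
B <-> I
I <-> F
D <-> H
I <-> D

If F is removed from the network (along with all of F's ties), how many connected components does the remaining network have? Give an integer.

2

Without F, the remaining ties split the others into: {B, C, D, H, I}; {A, E, G, J}.
That's 2 separate components.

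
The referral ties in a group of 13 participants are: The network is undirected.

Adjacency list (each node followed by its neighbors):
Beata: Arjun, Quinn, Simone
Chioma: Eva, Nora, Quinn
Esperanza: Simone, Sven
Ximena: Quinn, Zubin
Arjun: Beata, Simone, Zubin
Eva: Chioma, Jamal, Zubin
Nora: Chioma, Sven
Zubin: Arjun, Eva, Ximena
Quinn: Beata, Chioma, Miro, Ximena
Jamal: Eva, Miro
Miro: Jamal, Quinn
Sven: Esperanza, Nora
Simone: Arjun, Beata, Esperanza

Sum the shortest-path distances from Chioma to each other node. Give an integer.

24

Distances from Chioma: Arjun:3, Beata:2, Esperanza:3, Eva:1, Jamal:2, Miro:2, Nora:1, Quinn:1, Simone:3, Sven:2, Ximena:2, Zubin:2.
Sum = 3 + 2 + 3 + 1 + 2 + 2 + 1 + 1 + 3 + 2 + 2 + 2 = 24.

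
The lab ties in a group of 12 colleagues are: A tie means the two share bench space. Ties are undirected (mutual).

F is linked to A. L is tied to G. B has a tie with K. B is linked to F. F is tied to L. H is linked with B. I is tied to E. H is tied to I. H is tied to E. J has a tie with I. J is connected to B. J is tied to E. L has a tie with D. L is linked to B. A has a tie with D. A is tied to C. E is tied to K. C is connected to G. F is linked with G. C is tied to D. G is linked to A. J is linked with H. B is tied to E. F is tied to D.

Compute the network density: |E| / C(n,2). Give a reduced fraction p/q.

4/11

There are 24 edges and 12 nodes, so the maximum possible is C(12,2) = 66.
Density = 24/66 = 4/11.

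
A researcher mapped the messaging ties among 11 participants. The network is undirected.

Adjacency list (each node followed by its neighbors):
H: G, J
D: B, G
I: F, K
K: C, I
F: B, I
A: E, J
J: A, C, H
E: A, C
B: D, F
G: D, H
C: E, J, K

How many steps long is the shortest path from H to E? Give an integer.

One shortest route is H – J – C – E, which uses 3 edges, and at distance 2 from H we only reach {A, C, D}, which does not include E. So d(H,E) = 3.

3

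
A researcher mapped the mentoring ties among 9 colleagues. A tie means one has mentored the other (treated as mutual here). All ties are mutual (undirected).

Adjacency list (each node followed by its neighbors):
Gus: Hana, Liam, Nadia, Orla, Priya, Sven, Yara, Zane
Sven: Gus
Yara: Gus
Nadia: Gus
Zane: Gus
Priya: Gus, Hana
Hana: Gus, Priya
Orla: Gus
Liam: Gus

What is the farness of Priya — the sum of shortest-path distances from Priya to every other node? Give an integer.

Distances from Priya: Gus:1, Hana:1, Liam:2, Nadia:2, Orla:2, Sven:2, Yara:2, Zane:2.
Sum = 1 + 1 + 2 + 2 + 2 + 2 + 2 + 2 = 14.

14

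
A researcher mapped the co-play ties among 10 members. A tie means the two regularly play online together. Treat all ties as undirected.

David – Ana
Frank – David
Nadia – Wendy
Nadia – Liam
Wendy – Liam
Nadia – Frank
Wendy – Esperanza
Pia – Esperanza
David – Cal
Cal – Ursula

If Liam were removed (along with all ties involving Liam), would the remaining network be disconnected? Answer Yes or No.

Even without Liam, every remaining node can still reach every other (the residual graph is connected), so Liam is not a cut vertex.

No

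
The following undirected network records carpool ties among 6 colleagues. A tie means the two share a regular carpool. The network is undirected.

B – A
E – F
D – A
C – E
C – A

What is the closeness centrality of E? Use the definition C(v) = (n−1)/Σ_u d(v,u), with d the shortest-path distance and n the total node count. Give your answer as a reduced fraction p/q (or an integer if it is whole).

1/2

Distances from E: A:2, B:3, C:1, D:3, F:1. Sum = 10.
n = 6, so closeness = 5/10 = 1/2.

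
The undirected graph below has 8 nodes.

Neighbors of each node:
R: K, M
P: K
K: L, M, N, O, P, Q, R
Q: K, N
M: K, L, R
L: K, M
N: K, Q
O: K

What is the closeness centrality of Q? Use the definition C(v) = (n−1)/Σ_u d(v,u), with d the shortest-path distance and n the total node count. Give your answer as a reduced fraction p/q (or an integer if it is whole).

Distances from Q: K:1, L:2, M:2, N:1, O:2, P:2, R:2. Sum = 12.
n = 8, so closeness = 7/12.

7/12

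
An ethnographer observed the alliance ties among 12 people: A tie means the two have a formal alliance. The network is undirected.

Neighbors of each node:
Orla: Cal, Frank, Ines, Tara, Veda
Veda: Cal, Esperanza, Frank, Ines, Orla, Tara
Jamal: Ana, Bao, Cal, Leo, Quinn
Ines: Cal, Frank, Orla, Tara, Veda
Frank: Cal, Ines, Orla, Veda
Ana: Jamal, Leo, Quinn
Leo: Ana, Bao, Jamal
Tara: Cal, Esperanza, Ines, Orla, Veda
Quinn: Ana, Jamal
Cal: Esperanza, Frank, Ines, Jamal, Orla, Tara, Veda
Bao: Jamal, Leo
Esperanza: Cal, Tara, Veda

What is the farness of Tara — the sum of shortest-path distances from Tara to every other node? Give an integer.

21

Distances from Tara: Ana:3, Bao:3, Cal:1, Esperanza:1, Frank:2, Ines:1, Jamal:2, Leo:3, Orla:1, Quinn:3, Veda:1.
Sum = 3 + 3 + 1 + 1 + 2 + 1 + 2 + 3 + 1 + 3 + 1 = 21.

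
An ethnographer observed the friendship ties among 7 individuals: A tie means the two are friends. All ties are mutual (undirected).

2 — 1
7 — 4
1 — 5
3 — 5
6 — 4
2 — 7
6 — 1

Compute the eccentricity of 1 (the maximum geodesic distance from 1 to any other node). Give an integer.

2

Distances from 1: 2:1, 3:2, 4:2, 5:1, 6:1, 7:2.
The largest is 2 (to 4, 3, and 7), so the eccentricity of 1 is 2.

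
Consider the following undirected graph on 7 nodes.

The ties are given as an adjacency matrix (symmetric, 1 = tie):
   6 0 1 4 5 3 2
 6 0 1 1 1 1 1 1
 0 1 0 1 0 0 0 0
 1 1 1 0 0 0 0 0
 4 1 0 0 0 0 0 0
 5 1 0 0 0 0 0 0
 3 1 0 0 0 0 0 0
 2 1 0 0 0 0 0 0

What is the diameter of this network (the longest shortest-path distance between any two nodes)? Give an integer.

2

Eccentricity of each node (its greatest distance to any other): 0:2, 1:2, 2:2, 3:2, 4:2, 5:2, 6:1.
The maximum eccentricity is 2, realized for instance by the pair 0–4 via 0 – 6 – 4. So the diameter is 2.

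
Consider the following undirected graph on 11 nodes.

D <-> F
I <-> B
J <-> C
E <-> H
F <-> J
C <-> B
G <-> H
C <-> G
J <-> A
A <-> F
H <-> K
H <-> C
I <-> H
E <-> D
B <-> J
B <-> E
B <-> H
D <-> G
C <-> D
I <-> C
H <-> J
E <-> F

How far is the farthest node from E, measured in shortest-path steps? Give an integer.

2

Distances from E: A:2, B:1, C:2, D:1, F:1, G:2, H:1, I:2, J:2, K:2.
The largest is 2 (to J, A, G, C, I, and K), so the eccentricity of E is 2.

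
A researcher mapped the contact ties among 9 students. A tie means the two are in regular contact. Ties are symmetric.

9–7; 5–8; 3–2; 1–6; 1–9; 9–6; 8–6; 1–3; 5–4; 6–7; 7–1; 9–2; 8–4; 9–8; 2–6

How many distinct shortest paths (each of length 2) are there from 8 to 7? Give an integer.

2

The shortest distance is 2. The length-2 paths are: 8–6–7; 8–9–7.
That gives 2 distinct shortest paths.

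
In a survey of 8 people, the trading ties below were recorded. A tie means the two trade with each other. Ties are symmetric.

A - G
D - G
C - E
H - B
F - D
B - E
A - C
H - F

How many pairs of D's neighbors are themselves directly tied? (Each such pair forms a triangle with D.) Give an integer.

D's neighbors are F and G, but none of them are tied to each other, so no triangle contains D.

0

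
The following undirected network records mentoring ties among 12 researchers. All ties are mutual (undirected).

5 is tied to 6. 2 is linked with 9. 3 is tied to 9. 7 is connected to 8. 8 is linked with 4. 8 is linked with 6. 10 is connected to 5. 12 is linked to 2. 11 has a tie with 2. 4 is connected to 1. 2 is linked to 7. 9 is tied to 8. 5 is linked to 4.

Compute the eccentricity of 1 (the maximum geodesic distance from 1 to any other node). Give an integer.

Distances from 1: 2:4, 3:4, 4:1, 5:2, 6:3, 7:3, 8:2, 9:3, 10:3, 11:5, 12:5.
The largest is 5 (to 11 and 12), so the eccentricity of 1 is 5.

5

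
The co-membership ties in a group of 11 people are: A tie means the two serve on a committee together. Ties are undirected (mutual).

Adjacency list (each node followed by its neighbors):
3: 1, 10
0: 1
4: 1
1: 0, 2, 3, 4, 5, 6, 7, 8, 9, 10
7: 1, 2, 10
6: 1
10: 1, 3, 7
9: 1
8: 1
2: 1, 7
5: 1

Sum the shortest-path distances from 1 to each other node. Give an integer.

Distances from 1: 0:1, 2:1, 3:1, 4:1, 5:1, 6:1, 7:1, 8:1, 9:1, 10:1.
Sum = 1 + 1 + 1 + 1 + 1 + 1 + 1 + 1 + 1 + 1 = 10.

10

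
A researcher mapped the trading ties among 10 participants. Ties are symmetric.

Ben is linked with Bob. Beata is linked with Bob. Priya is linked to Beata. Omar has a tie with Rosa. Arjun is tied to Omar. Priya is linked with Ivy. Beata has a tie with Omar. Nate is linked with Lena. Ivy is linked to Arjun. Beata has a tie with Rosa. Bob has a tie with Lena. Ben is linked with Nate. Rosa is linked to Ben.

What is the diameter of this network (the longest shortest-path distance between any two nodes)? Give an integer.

Eccentricity of each node (its greatest distance to any other): Arjun:4, Beata:3, Ben:4, Bob:3, Ivy:5, Lena:4, Nate:5, Omar:3, Priya:4, Rosa:3.
The maximum eccentricity is 5, realized for instance by the pair Ivy–Nate via Ivy – Arjun – Omar – Rosa – Ben – Nate. So the diameter is 5.

5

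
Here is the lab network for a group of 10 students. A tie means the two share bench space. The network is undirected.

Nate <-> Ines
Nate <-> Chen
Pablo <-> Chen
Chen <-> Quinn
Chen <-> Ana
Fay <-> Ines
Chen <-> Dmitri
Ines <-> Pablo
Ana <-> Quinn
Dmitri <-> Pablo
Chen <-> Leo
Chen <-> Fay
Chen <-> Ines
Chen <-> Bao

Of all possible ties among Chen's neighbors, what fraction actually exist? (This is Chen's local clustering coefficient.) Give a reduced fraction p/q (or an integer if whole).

5/36

Chen's neighbors: Ana, Bao, Dmitri, Fay, Ines, Leo, Nate, Pablo, and Quinn (k = 9).
Possible neighbor pairs: C(9,2) = 36. Edges among them: Ana–Quinn, Dmitri–Pablo, Fay–Ines, Ines–Nate, Ines–Pablo → e = 5.
Clustering(Chen) = 5/36.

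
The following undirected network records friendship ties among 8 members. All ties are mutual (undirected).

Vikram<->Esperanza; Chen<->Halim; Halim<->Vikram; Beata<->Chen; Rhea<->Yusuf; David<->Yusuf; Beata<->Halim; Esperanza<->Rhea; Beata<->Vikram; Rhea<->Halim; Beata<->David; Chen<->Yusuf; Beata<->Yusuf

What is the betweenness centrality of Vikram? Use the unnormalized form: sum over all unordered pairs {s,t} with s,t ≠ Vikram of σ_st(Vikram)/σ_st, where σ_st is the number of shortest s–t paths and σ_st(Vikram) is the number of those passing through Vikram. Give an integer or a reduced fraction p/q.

5/2

Pairs whose geodesics pass through Vikram — Halim–Esperanza: 1/2; Beata–Esperanza: 1; David–Esperanza: 1/2; Esperanza–Chen: 2/4.
All other pairs contribute 0.
Summing the contributions gives betweenness(Vikram) = 5/2.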